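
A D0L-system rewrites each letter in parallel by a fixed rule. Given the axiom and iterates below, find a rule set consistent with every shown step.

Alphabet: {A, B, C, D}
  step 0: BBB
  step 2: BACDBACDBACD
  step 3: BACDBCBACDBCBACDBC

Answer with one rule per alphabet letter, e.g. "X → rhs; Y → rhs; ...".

  step 2 ⇒ step 3: BACDBACDBACD ⇒ BA·CD·B·C·BA·CD·B·C·BA·CD·B·C
    A ↦ CD
    B ↦ BA
    C ↦ B
    D ↦ C

A->CD, B->BA, C->B, D->C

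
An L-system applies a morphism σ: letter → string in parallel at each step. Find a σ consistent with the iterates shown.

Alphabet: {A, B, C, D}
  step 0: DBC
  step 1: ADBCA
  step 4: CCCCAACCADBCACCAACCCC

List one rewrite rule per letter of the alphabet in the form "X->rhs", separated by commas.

A->CC, B->BC, C->A, D->AD

  step 0 ⇒ step 1: DBC ⇒ AD·BC·A
    B ↦ BC
    C ↦ A
    D ↦ AD
    A ↦ CC  (constrained at step 1)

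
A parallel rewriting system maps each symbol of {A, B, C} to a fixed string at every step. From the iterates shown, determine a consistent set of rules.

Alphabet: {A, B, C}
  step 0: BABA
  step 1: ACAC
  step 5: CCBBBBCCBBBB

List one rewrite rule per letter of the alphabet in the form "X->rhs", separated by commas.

A->C, B->A, C->BB

  step 0 ⇒ step 1: BABA ⇒ A·C·A·C
    A ↦ C
    B ↦ A
    C ↦ BB  (constrained at step 1)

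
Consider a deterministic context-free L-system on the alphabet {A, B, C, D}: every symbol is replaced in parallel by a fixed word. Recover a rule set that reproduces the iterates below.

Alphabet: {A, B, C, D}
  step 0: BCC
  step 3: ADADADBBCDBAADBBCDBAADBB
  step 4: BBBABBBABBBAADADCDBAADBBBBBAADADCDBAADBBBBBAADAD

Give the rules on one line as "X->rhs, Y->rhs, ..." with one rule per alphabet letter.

A->BB, B->AD, C->CD, D->BA

  step 3 ⇒ step 4: ADADADBBCDBAADBBCDBAADBB ⇒ BB·BA·BB·BA·BB·BA·AD·AD·CD·BA·AD·BB·BB·BA·AD·AD·CD·BA·AD·BB·BB·BA·AD·AD
    A ↦ BB
    B ↦ AD
    C ↦ CD
    D ↦ BA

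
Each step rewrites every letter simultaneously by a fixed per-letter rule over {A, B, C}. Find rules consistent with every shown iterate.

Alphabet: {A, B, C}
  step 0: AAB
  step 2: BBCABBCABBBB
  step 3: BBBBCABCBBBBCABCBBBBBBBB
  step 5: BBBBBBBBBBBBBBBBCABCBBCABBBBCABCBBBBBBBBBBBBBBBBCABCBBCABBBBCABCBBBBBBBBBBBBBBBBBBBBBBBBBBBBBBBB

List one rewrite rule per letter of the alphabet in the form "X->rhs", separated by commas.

A->BC, B->BB, C->CA

  step 2 ⇒ step 3: BBCABBCABBBB ⇒ BB·BB·CA·BC·BB·BB·CA·BC·BB·BB·BB·BB
    A ↦ BC
    B ↦ BB
    C ↦ CA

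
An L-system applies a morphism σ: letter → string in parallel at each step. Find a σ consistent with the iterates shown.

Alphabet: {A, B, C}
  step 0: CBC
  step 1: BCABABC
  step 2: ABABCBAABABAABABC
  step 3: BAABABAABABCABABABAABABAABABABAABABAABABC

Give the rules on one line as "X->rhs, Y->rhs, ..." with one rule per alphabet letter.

  step 2 ⇒ step 3: ABABCBAABABAABABC ⇒ BA·ABA·BA·ABA·BC·ABA·BA·BA·ABA·BA·ABA·BA·BA·ABA·BA·ABA·BC
    A ↦ BA
    B ↦ ABA
    C ↦ BC

A->BA, B->ABA, C->BC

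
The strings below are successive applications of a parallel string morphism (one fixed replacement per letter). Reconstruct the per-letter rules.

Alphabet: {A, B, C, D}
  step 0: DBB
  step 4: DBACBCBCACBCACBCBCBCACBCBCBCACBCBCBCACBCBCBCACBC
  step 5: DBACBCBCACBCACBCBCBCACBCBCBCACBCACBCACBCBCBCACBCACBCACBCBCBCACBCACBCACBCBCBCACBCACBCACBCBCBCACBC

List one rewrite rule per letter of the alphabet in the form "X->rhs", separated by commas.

A->BC, B->AC, C->BC, D->DB

  step 4 ⇒ step 5: DBACBCBCACBCACBCBCBCACBCBCBCACBCBCBCACBCBCBCACBC ⇒ DB·AC·BC·BC·AC·BC·AC·BC·BC·BC·AC·BC·BC·BC·AC·BC·AC·BC·AC·BC·BC·BC·AC·BC·AC·BC·AC·BC·BC·BC·AC·BC·AC·BC·AC·BC·BC·BC·AC·BC·AC·BC·AC·BC·BC·BC·AC·BC
    A ↦ BC
    B ↦ AC
    C ↦ BC
    D ↦ DB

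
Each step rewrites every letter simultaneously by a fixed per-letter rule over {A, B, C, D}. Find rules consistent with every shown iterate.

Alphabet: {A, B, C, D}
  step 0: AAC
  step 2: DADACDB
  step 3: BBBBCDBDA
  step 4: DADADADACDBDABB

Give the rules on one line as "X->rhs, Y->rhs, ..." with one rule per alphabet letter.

  step 3 ⇒ step 4: BBBBCDBDA ⇒ DA·DA·DA·DA·CD·B·DA·B·B
    A ↦ B
    B ↦ DA
    C ↦ CD
    D ↦ B

A->B, B->DA, C->CD, D->B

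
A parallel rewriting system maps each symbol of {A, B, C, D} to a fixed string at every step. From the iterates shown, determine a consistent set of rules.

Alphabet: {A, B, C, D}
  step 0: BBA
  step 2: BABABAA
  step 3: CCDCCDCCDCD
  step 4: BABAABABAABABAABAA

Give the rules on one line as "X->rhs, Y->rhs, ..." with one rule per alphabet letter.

  step 3 ⇒ step 4: CCDCCDCCDCD ⇒ BA·BA·A·BA·BA·A·BA·BA·A·BA·A
    C ↦ BA
    D ↦ A
  step 2 ⇒ step 3: BABABAA ⇒ C·CD·C·CD·C·CD·CD
    A ↦ CD
  step 2 ⇒ step 3: BABABAA ⇒ C·CD·C·CD·C·CD·CD
    B ↦ C

A->CD, B->C, C->BA, D->A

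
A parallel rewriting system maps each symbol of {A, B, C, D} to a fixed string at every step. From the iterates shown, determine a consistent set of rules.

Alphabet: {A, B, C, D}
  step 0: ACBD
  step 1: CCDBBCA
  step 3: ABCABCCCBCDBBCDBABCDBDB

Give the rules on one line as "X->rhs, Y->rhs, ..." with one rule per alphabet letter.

  step 0 ⇒ step 1: ACBD ⇒ CC·DB·BC·A
    A ↦ CC
    B ↦ BC
    C ↦ DB
    D ↦ A

A->CC, B->BC, C->DB, D->A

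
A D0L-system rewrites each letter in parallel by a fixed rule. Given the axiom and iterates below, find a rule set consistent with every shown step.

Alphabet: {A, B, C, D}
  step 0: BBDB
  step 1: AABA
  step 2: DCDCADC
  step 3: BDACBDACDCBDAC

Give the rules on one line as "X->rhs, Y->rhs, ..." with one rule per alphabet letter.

  step 2 ⇒ step 3: DCDCADC ⇒ B·DAC·B·DAC·DC·B·DAC
    A ↦ DC
    C ↦ DAC
    D ↦ B
  step 0 ⇒ step 1: BBDB ⇒ A·A·B·A
    B ↦ A

A->DC, B->A, C->DAC, D->B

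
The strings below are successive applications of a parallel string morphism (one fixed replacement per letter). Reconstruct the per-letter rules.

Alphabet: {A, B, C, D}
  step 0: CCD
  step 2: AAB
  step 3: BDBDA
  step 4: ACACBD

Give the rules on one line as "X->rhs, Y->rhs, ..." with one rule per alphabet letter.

  step 3 ⇒ step 4: BDBDA ⇒ A·C·A·C·BD
    A ↦ BD
    B ↦ A
    D ↦ C
    C ↦ B  (constrained at step 0)

A->BD, B->A, C->B, D->C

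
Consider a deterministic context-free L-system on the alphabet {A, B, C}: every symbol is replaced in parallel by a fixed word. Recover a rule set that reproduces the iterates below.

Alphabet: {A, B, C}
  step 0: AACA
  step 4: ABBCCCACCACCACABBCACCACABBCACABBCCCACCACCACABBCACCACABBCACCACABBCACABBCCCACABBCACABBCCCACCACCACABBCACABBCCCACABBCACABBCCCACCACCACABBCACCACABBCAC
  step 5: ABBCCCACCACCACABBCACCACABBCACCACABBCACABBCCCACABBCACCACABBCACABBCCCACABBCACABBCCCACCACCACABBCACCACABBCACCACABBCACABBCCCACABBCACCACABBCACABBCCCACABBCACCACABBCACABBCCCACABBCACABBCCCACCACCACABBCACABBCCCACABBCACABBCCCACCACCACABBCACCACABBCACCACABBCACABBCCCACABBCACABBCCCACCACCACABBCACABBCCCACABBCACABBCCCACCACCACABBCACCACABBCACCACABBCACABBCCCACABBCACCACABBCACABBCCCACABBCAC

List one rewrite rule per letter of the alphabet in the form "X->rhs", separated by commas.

A->ABB, B->C, C->CAC

  step 4 ⇒ step 5: ABBCCCACCACCACABBCACCACABBCACABBCCCACCACCACABBCACCACABBCACCACABBCACABBCCCACABBCACABBCCCACCACCACABBCACABBCCCACABBCACABBCCCACCACCACABBCACCACABBCAC ⇒ ABB·C·C·CAC·CAC·CAC·ABB·CAC·CAC·ABB·CAC·CAC·ABB·CAC·ABB·C·C·CAC·ABB·CAC·CAC·ABB·CAC·ABB·C·C·CAC·ABB·CAC·ABB·C·C·CAC·CAC·CAC·ABB·CAC·CAC·ABB·CAC·CAC·ABB·CAC·ABB·C·C·CAC·ABB·CAC·CAC·ABB·CAC·ABB·C·C·CAC·ABB·CAC·CAC·ABB·CAC·ABB·C·C·CAC·ABB·CAC·ABB·C·C·CAC·CAC·CAC·ABB·CAC·ABB·C·C·CAC·ABB·CAC·ABB·C·C·CAC·CAC·CAC·ABB·CAC·CAC·ABB·CAC·CAC·ABB·CAC·ABB·C·C·CAC·ABB·CAC·ABB·C·C·CAC·CAC·CAC·ABB·CAC·ABB·C·C·CAC·ABB·CAC·ABB·C·C·CAC·CAC·CAC·ABB·CAC·CAC·ABB·CAC·CAC·ABB·CAC·ABB·C·C·CAC·ABB·CAC·CAC·ABB·CAC·ABB·C·C·CAC·ABB·CAC
    A ↦ ABB
    B ↦ C
    C ↦ CAC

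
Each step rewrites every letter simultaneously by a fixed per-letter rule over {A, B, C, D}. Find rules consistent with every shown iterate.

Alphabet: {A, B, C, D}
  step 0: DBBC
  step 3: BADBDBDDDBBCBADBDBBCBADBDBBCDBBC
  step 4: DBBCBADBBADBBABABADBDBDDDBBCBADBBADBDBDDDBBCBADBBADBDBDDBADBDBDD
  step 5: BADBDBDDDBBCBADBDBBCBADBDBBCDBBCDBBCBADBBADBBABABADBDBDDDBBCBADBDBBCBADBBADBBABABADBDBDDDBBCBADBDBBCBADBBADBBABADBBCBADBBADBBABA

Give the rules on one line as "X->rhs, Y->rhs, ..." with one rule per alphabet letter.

A->BC, B->DB, C->DD, D->BA

  step 4 ⇒ step 5: DBBCBADBBADBBABABADBDBDDDBBCBADBBADBDBDDDBBCBADBBADBDBDDBADBDBDD ⇒ BA·DB·DB·DD·DB·BC·BA·DB·DB·BC·BA·DB·DB·BC·DB·BC·DB·BC·BA·DB·BA·DB·BA·BA·BA·DB·DB·DD·DB·BC·BA·DB·DB·BC·BA·DB·BA·DB·BA·BA·BA·DB·DB·DD·DB·BC·BA·DB·DB·BC·BA·DB·BA·DB·BA·BA·DB·BC·BA·DB·BA·DB·BA·BA
    A ↦ BC
    B ↦ DB
    C ↦ DD
    D ↦ BA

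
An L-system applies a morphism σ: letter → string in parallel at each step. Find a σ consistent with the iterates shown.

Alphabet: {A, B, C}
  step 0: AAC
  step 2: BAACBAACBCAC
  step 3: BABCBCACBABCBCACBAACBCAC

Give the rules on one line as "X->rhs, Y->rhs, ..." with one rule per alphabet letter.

  step 2 ⇒ step 3: BAACBAACBCAC ⇒ BA·BC·BC·AC·BA·BC·BC·AC·BA·AC·BC·AC
    A ↦ BC
    B ↦ BA
    C ↦ AC

A->BC, B->BA, C->AC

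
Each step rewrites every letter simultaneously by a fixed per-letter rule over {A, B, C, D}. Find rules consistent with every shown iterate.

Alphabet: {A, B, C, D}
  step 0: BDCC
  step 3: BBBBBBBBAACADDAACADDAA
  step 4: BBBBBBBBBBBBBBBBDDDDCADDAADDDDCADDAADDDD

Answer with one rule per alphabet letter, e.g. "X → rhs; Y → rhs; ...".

A->DD, B->BB, C->CA, D->A

  step 3 ⇒ step 4: BBBBBBBBAACADDAACADDAA ⇒ BB·BB·BB·BB·BB·BB·BB·BB·DD·DD·CA·DD·A·A·DD·DD·CA·DD·A·A·DD·DD
    A ↦ DD
    B ↦ BB
    C ↦ CA
    D ↦ A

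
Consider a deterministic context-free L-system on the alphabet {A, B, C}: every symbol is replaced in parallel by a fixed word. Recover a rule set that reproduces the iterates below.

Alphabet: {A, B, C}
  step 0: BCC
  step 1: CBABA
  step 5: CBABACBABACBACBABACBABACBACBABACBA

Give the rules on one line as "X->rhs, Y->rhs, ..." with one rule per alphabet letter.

  step 0 ⇒ step 1: BCC ⇒ C·BA·BA
    B ↦ C
    C ↦ BA
    A ↦ BA  (constrained at step 1)

A->BA, B->C, C->BA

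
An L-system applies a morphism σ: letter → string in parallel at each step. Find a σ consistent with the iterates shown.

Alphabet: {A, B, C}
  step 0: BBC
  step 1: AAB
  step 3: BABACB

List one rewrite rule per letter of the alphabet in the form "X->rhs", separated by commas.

  step 0 ⇒ step 1: BBC ⇒ A·A·B
    B ↦ A
    C ↦ B
    A ↦ CB  (constrained at step 1)

A->CB, B->A, C->B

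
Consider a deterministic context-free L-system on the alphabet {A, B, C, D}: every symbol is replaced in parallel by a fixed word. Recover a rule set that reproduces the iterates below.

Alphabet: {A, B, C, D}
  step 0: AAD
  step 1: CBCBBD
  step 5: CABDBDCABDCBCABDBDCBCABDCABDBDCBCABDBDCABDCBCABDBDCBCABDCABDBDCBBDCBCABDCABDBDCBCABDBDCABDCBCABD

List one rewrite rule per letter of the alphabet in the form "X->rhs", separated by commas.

A->CB, B->CA, C->BD, D->BD

  step 0 ⇒ step 1: AAD ⇒ CB·CB·BD
    A ↦ CB
    D ↦ BD
    B ↦ CA  (constrained at step 1)
    C ↦ BD  (constrained at step 1)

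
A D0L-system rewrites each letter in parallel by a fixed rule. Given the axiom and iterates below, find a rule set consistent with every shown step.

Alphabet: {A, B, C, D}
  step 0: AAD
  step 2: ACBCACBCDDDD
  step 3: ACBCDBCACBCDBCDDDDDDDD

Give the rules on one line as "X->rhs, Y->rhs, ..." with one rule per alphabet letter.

A->AC, B->D, C->BC, D->DD

  step 2 ⇒ step 3: ACBCACBCDDDD ⇒ AC·BC·D·BC·AC·BC·D·BC·DD·DD·DD·DD
    A ↦ AC
    B ↦ D
    C ↦ BC
    D ↦ DD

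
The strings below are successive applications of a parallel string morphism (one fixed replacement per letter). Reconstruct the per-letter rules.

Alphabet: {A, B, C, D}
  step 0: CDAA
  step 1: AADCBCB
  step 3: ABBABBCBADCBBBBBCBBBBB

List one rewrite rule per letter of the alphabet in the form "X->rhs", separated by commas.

  step 0 ⇒ step 1: CDAA ⇒ A·AD·CB·CB
    A ↦ CB
    C ↦ A
    D ↦ AD
    B ↦ BB  (constrained at step 1)

A->CB, B->BB, C->A, D->AD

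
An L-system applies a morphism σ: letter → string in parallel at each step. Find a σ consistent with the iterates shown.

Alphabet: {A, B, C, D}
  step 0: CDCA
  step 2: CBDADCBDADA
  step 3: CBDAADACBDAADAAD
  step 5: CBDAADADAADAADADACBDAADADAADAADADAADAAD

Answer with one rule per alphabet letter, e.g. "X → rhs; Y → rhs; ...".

A->AD, B->D, C->CB, D->A

  step 2 ⇒ step 3: CBDADCBDADA ⇒ CB·D·A·AD·A·CB·D·A·AD·A·AD
    A ↦ AD
    B ↦ D
    C ↦ CB
    D ↦ A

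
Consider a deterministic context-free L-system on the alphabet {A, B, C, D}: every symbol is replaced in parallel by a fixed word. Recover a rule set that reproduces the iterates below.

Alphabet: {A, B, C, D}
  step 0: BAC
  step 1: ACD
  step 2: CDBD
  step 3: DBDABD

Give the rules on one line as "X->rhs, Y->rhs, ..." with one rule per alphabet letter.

A->C, B->A, C->D, D->BD

  step 2 ⇒ step 3: CDBD ⇒ D·BD·A·BD
    B ↦ A
    C ↦ D
    D ↦ BD
  step 0 ⇒ step 1: BAC ⇒ A·C·D
    A ↦ C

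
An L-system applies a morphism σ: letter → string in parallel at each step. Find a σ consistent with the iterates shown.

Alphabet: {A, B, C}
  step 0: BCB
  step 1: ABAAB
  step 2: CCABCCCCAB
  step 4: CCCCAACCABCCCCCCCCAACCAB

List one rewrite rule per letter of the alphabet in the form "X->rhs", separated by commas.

A->CC, B->AB, C->A

  step 1 ⇒ step 2: ABAAB ⇒ CC·AB·CC·CC·AB
    A ↦ CC
    B ↦ AB
  step 0 ⇒ step 1: BCB ⇒ AB·A·AB
    C ↦ A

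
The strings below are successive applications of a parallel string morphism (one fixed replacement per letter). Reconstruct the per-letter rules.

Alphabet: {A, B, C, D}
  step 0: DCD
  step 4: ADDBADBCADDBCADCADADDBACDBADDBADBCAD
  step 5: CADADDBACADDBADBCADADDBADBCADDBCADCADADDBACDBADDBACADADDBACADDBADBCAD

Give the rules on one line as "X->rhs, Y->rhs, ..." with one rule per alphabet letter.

  step 4 ⇒ step 5: ADDBADBCADDBCADCADADDBACDBADDBADBCAD ⇒ C·AD·AD·DBA·C·AD·DBA·DB·C·AD·AD·DBA·DB·C·AD·DB·C·AD·C·AD·AD·DBA·C·DB·AD·DBA·C·AD·AD·DBA·C·AD·DBA·DB·C·AD
    A ↦ C
    B ↦ DBA
    C ↦ DB
    D ↦ AD

A->C, B->DBA, C->DB, D->AD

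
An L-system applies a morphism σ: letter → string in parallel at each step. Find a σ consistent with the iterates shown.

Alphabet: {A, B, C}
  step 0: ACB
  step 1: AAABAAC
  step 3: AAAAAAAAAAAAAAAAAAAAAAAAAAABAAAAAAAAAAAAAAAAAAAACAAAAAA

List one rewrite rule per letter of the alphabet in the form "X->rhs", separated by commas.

  step 0 ⇒ step 1: ACB ⇒ AAA·BAA·C
    A ↦ AAA
    B ↦ C
    C ↦ BAA

A->AAA, B->C, C->BAA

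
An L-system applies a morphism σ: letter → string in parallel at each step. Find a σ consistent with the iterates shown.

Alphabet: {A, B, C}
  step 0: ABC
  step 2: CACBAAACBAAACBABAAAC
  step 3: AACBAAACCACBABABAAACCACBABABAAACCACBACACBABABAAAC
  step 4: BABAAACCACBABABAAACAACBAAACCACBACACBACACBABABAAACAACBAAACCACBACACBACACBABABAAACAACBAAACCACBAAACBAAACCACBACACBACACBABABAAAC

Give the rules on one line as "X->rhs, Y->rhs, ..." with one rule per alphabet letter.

A->BA, B->CAC, C->AAC

  step 3 ⇒ step 4: AACBAAACCACBABABAAACCACBABABAAACCACBACACBABABAAAC ⇒ BA·BA·AAC·CAC·BA·BA·BA·AAC·AAC·BA·AAC·CAC·BA·CAC·BA·CAC·BA·BA·BA·AAC·AAC·BA·AAC·CAC·BA·CAC·BA·CAC·BA·BA·BA·AAC·AAC·BA·AAC·CAC·BA·AAC·BA·AAC·CAC·BA·CAC·BA·CAC·BA·BA·BA·AAC
    A ↦ BA
    B ↦ CAC
    C ↦ AAC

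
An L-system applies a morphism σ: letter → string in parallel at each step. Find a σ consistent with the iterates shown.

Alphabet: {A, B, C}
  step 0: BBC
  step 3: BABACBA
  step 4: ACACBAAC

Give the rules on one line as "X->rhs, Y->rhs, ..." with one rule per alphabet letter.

  step 3 ⇒ step 4: BABACBA ⇒ A·C·A·C·BA·A·C
    A ↦ C
    B ↦ A
    C ↦ BA

A->C, B->A, C->BA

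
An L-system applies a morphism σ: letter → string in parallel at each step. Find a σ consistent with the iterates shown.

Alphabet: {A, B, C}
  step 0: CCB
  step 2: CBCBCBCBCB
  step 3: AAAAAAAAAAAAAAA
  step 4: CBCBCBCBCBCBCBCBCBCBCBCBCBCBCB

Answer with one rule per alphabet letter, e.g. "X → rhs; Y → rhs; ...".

  step 3 ⇒ step 4: AAAAAAAAAAAAAAA ⇒ CB·CB·CB·CB·CB·CB·CB·CB·CB·CB·CB·CB·CB·CB·CB
    A ↦ CB
  step 2 ⇒ step 3: CBCBCBCBCB ⇒ AA·A·AA·A·AA·A·AA·A·AA·A
    B ↦ A
  step 2 ⇒ step 3: CBCBCBCBCB ⇒ AA·A·AA·A·AA·A·AA·A·AA·A
    C ↦ AA

A->CB, B->A, C->AA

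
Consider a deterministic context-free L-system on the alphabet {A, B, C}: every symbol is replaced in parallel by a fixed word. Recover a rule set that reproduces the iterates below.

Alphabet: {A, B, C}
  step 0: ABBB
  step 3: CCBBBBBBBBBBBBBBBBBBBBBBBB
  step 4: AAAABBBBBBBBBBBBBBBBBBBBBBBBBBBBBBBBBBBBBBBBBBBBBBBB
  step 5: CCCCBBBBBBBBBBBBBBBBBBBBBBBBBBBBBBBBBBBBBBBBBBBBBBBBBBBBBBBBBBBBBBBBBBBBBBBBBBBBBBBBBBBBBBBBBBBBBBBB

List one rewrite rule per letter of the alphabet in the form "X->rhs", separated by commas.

  step 4 ⇒ step 5: AAAABBBBBBBBBBBBBBBBBBBBBBBBBBBBBBBBBBBBBBBBBBBBBBBB ⇒ C·C·C·C·BB·BB·BB·BB·BB·BB·BB·BB·BB·BB·BB·BB·BB·BB·BB·BB·BB·BB·BB·BB·BB·BB·BB·BB·BB·BB·BB·BB·BB·BB·BB·BB·BB·BB·BB·BB·BB·BB·BB·BB·BB·BB·BB·BB·BB·BB·BB·BB
    A ↦ C
    B ↦ BB
  step 3 ⇒ step 4: CCBBBBBBBBBBBBBBBBBBBBBBBB ⇒ AA·AA·BB·BB·BB·BB·BB·BB·BB·BB·BB·BB·BB·BB·BB·BB·BB·BB·BB·BB·BB·BB·BB·BB·BB·BB
    C ↦ AA

A->C, B->BB, C->AA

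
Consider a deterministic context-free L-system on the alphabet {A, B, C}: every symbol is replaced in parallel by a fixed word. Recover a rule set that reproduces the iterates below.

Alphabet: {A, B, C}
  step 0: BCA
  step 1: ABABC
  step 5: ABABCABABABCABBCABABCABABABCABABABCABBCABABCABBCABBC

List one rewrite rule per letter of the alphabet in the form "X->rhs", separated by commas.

  step 0 ⇒ step 1: BCA ⇒ AB·A·BC
    A ↦ BC
    B ↦ AB
    C ↦ A

A->BC, B->AB, C->A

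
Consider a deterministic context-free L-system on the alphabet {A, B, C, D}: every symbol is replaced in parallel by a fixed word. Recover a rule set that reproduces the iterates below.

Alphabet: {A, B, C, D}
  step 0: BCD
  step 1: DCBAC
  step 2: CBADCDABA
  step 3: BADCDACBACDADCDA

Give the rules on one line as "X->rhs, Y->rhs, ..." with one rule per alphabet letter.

  step 2 ⇒ step 3: CBADCDABA ⇒ BA·DC·DA·C·BA·C·DA·DC·DA
    A ↦ DA
    B ↦ DC
    C ↦ BA
    D ↦ C

A->DA, B->DC, C->BA, D->C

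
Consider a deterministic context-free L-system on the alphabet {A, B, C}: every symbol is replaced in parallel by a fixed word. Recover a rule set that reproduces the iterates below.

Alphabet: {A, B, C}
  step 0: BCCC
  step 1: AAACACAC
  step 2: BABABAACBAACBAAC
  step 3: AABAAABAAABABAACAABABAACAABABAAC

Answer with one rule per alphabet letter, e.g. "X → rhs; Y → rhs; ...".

  step 2 ⇒ step 3: BABABAACBAACBAAC ⇒ AA·BA·AA·BA·AA·BA·BA·AC·AA·BA·BA·AC·AA·BA·BA·AC
    A ↦ BA
    B ↦ AA
    C ↦ AC

A->BA, B->AA, C->AC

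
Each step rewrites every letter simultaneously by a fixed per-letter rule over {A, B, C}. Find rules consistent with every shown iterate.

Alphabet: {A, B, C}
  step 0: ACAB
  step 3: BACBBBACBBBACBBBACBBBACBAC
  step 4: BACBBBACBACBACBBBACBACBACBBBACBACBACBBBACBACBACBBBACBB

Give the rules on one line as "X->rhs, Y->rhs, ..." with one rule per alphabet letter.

A->B, B->BAC, C->B

  step 3 ⇒ step 4: BACBBBACBBBACBBBACBBBACBAC ⇒ BAC·B·B·BAC·BAC·BAC·B·B·BAC·BAC·BAC·B·B·BAC·BAC·BAC·B·B·BAC·BAC·BAC·B·B·BAC·B·B
    A ↦ B
    B ↦ BAC
    C ↦ B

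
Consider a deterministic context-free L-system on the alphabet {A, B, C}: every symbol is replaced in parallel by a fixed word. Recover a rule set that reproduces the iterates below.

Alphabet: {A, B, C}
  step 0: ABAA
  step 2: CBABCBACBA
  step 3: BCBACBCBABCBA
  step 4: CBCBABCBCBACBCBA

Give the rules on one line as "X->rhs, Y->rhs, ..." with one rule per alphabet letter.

  step 3 ⇒ step 4: BCBACBCBABCBA ⇒ C·B·C·BA·B·C·B·C·BA·C·B·C·BA
    A ↦ BA
    B ↦ C
    C ↦ B

A->BA, B->C, C->B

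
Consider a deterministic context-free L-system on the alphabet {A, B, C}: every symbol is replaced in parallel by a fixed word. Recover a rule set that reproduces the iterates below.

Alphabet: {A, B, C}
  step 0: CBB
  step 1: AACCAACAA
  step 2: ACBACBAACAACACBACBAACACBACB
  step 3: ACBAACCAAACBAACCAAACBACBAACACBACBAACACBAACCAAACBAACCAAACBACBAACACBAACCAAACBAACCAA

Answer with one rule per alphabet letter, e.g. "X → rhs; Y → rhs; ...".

  step 2 ⇒ step 3: ACBACBAACAACACBACBAACACBACB ⇒ ACB·AAC·CAA·ACB·AAC·CAA·ACB·ACB·AAC·ACB·ACB·AAC·ACB·AAC·CAA·ACB·AAC·CAA·ACB·ACB·AAC·ACB·AAC·CAA·ACB·AAC·CAA
    A ↦ ACB
    B ↦ CAA
    C ↦ AAC

A->ACB, B->CAA, C->AAC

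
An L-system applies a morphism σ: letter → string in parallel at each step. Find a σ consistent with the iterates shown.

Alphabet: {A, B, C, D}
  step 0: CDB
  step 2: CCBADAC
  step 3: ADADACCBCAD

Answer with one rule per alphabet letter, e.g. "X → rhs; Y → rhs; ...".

  step 2 ⇒ step 3: CCBADAC ⇒ AD·AD·A·C·CB·C·AD
    A ↦ C
    B ↦ A
    C ↦ AD
    D ↦ CB

A->C, B->A, C->AD, D->CB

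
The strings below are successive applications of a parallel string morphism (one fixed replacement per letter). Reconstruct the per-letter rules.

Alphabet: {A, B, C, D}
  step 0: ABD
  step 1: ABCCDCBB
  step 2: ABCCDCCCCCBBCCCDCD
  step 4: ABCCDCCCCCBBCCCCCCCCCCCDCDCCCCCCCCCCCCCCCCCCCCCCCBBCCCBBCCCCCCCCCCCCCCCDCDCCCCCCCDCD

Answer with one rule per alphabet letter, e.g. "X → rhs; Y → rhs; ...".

  step 1 ⇒ step 2: ABCCDCBB ⇒ ABC·CD·CC·CC·CBB·CC·CD·CD
    A ↦ ABC
    B ↦ CD
    C ↦ CC
    D ↦ CBB

A->ABC, B->CD, C->CC, D->CBB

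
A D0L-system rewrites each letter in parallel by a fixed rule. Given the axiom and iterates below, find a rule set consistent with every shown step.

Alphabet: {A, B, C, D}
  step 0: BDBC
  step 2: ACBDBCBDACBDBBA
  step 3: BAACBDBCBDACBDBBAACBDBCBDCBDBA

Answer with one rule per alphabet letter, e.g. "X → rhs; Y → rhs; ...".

A->BA, B->CBD, C->A, D->B

  step 2 ⇒ step 3: ACBDBCBDACBDBBA ⇒ BA·A·CBD·B·CBD·A·CBD·B·BA·A·CBD·B·CBD·CBD·BA
    A ↦ BA
    B ↦ CBD
    C ↦ A
    D ↦ B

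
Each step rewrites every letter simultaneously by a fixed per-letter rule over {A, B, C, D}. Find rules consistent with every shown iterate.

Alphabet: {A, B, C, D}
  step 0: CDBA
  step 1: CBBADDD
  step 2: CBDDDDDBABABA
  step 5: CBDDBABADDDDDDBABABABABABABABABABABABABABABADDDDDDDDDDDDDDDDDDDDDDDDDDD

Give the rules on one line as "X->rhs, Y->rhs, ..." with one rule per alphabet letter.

  step 1 ⇒ step 2: CBBADDD ⇒ CB·DD·DD·D·BA·BA·BA
    A ↦ D
    B ↦ DD
    C ↦ CB
    D ↦ BA

A->D, B->DD, C->CB, D->BA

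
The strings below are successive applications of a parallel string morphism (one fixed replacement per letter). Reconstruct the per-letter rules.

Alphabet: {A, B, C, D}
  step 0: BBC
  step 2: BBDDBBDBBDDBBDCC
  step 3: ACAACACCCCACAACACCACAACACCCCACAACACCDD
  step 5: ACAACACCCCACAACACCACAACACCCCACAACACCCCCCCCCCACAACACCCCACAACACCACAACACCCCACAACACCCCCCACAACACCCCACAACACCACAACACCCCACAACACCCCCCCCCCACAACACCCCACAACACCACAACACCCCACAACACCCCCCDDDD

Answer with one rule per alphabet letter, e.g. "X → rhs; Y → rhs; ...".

  step 2 ⇒ step 3: BBDDBBDBBDDBBDCC ⇒ ACA·ACA·CC·CC·ACA·ACA·CC·ACA·ACA·CC·CC·ACA·ACA·CC·D·D
    B ↦ ACA
    C ↦ D
    D ↦ CC
    A ↦ BBD  (constrained at step 3)

A->BBD, B->ACA, C->D, D->CC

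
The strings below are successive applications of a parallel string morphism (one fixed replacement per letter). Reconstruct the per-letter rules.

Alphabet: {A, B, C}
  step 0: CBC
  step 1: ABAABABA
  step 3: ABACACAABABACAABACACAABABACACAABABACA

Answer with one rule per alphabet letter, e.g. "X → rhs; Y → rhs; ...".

A->CA, B->AB, C->ABA

  step 0 ⇒ step 1: CBC ⇒ ABA·AB·ABA
    B ↦ AB
    C ↦ ABA
    A ↦ CA  (constrained at step 1)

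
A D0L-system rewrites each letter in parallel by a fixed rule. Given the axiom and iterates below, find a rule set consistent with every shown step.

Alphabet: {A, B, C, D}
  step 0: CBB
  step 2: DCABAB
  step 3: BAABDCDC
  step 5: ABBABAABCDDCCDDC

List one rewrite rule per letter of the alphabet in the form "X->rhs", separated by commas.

A->D, B->C, C->AB, D->BA

  step 2 ⇒ step 3: DCABAB ⇒ BA·AB·D·C·D·C
    A ↦ D
    B ↦ C
    C ↦ AB
    D ↦ BA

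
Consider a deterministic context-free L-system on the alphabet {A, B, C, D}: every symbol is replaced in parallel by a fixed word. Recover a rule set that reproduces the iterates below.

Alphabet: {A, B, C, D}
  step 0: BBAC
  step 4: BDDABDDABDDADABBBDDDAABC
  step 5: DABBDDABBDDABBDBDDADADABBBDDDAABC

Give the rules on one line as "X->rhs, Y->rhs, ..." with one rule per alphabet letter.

  step 4 ⇒ step 5: BDDABDDABDDADABBBDDDAABC ⇒ DA·B·B·D·DA·B·B·D·DA·B·B·D·B·D·DA·DA·DA·B·B·B·D·D·DA·ABC
    A ↦ D
    B ↦ DA
    C ↦ ABC
    D ↦ B

A->D, B->DA, C->ABC, D->B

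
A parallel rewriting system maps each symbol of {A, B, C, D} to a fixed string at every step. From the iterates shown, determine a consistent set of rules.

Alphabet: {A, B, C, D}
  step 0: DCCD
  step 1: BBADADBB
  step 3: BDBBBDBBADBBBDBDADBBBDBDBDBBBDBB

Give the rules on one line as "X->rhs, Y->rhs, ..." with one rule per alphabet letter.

A->CD, B->BD, C->AD, D->BB

  step 0 ⇒ step 1: DCCD ⇒ BB·AD·AD·BB
    C ↦ AD
    D ↦ BB
    A ↦ CD  (constrained at step 1)
    B ↦ BD  (constrained at step 1)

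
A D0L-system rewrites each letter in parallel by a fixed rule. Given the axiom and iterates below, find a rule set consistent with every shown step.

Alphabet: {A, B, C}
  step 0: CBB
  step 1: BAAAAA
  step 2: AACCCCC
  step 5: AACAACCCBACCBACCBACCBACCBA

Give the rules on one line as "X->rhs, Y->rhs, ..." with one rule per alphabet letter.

A->C, B->AA, C->BA

  step 1 ⇒ step 2: BAAAAA ⇒ AA·C·C·C·C·C
    A ↦ C
    B ↦ AA
  step 0 ⇒ step 1: CBB ⇒ BA·AA·AA
    C ↦ BA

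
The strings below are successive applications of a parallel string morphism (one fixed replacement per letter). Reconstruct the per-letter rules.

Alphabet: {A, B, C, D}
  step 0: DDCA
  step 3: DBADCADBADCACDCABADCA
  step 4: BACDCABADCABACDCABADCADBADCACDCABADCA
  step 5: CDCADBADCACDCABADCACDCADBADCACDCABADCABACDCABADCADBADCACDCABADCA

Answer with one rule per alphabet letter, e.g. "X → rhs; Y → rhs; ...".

A->CA, B->CD, C->D, D->BA

  step 4 ⇒ step 5: BACDCABADCABACDCABADCADBADCACDCABADCA ⇒ CD·CA·D·BA·D·CA·CD·CA·BA·D·CA·CD·CA·D·BA·D·CA·CD·CA·BA·D·CA·BA·CD·CA·BA·D·CA·D·BA·D·CA·CD·CA·BA·D·CA
    A ↦ CA
    B ↦ CD
    C ↦ D
    D ↦ BA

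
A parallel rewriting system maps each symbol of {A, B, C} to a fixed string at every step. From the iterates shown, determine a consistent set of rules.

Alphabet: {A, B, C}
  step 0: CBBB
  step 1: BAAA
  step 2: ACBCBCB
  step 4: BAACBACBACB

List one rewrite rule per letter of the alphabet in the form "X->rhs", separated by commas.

  step 1 ⇒ step 2: BAAA ⇒ A·CB·CB·CB
    A ↦ CB
    B ↦ A
  step 0 ⇒ step 1: CBBB ⇒ B·A·A·A
    C ↦ B

A->CB, B->A, C->B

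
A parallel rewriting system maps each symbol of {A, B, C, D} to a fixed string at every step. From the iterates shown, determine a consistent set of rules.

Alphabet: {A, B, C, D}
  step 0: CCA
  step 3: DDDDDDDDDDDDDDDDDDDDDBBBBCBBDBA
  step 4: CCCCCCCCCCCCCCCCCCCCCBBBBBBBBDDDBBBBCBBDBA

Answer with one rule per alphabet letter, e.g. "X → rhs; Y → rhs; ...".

A->DBA, B->BB, C->DDD, D->C

  step 3 ⇒ step 4: DDDDDDDDDDDDDDDDDDDDDBBBBCBBDBA ⇒ C·C·C·C·C·C·C·C·C·C·C·C·C·C·C·C·C·C·C·C·C·BB·BB·BB·BB·DDD·BB·BB·C·BB·DBA
    A ↦ DBA
    B ↦ BB
    C ↦ DDD
    D ↦ C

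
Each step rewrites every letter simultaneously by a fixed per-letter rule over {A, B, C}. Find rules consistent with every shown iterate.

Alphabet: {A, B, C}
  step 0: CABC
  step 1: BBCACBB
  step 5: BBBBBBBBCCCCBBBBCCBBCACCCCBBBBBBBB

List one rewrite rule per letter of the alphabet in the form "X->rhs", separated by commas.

  step 0 ⇒ step 1: CABC ⇒ BB·CA·C·BB
    A ↦ CA
    B ↦ C
    C ↦ BB

A->CA, B->C, C->BB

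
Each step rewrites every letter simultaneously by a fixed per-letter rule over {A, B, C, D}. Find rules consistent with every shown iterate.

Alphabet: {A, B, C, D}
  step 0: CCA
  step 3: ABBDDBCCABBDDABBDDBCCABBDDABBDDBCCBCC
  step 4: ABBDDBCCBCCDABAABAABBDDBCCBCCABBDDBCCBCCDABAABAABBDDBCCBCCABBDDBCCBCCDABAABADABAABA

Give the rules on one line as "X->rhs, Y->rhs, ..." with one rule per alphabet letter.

  step 3 ⇒ step 4: ABBDDBCCABBDDABBDDBCCABBDDABBDDBCCBCC ⇒ ABB·D·D·BCC·BCC·D·ABA·ABA·ABB·D·D·BCC·BCC·ABB·D·D·BCC·BCC·D·ABA·ABA·ABB·D·D·BCC·BCC·ABB·D·D·BCC·BCC·D·ABA·ABA·D·ABA·ABA
    A ↦ ABB
    B ↦ D
    C ↦ ABA
    D ↦ BCC

A->ABB, B->D, C->ABA, D->BCC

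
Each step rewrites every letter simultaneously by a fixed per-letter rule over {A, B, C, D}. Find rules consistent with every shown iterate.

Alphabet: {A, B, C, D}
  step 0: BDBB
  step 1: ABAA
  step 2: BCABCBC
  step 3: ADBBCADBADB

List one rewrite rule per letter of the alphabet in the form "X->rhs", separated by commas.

A->BC, B->A, C->DB, D->B

  step 2 ⇒ step 3: BCABCBC ⇒ A·DB·BC·A·DB·A·DB
    A ↦ BC
    B ↦ A
    C ↦ DB
  step 0 ⇒ step 1: BDBB ⇒ A·B·A·A
    D ↦ B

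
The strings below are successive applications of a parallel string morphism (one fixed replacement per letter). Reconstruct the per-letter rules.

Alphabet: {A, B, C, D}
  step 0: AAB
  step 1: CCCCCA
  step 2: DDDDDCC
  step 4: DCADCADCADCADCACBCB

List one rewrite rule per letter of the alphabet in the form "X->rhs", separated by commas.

A->CC, B->CA, C->D, D->CB

  step 1 ⇒ step 2: CCCCCA ⇒ D·D·D·D·D·CC
    A ↦ CC
    C ↦ D
  step 0 ⇒ step 1: AAB ⇒ CC·CC·CA
    B ↦ CA
    D ↦ CB  (constrained at step 2)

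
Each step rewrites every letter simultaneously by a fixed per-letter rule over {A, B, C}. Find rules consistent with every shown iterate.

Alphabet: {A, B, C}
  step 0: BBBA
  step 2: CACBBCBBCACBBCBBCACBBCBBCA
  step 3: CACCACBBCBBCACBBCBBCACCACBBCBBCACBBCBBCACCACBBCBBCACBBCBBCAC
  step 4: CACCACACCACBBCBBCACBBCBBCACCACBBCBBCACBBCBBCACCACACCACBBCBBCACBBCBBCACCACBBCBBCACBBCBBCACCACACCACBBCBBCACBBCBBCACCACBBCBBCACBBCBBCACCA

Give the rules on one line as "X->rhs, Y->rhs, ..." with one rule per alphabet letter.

A->C, B->CBB, C->CA

  step 3 ⇒ step 4: CACCACBBCBBCACBBCBBCACCACBBCBBCACBBCBBCACCACBBCBBCACBBCBBCAC ⇒ CA·C·CA·CA·C·CA·CBB·CBB·CA·CBB·CBB·CA·C·CA·CBB·CBB·CA·CBB·CBB·CA·C·CA·CA·C·CA·CBB·CBB·CA·CBB·CBB·CA·C·CA·CBB·CBB·CA·CBB·CBB·CA·C·CA·CA·C·CA·CBB·CBB·CA·CBB·CBB·CA·C·CA·CBB·CBB·CA·CBB·CBB·CA·C·CA
    A ↦ C
    B ↦ CBB
    C ↦ CA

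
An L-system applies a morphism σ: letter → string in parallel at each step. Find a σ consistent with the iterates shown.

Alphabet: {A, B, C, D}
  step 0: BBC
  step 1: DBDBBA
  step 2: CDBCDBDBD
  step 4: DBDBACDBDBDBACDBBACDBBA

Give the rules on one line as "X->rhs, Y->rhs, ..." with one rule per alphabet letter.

A->D, B->DB, C->BA, D->C

  step 1 ⇒ step 2: DBDBBA ⇒ C·DB·C·DB·DB·D
    A ↦ D
    B ↦ DB
    D ↦ C
  step 0 ⇒ step 1: BBC ⇒ DB·DB·BA
    C ↦ BA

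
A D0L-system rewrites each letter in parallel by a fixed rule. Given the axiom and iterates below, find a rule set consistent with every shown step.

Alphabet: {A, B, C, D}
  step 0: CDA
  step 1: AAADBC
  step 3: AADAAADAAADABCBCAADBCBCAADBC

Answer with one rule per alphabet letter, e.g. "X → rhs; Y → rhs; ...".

  step 0 ⇒ step 1: CDA ⇒ A·AAD·BC
    A ↦ BC
    C ↦ A
    D ↦ AAD
    B ↦ AAD  (constrained at step 1)

A->BC, B->AAD, C->A, D->AAD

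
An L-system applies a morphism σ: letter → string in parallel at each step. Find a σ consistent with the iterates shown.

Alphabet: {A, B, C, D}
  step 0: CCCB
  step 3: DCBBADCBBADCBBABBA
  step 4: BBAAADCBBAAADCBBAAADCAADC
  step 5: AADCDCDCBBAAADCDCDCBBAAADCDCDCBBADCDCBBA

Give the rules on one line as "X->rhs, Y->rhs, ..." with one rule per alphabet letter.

  step 4 ⇒ step 5: BBAAADCBBAAADCBBAAADCAADC ⇒ A·A·DC·DC·DC·B·BA·A·A·DC·DC·DC·B·BA·A·A·DC·DC·DC·B·BA·DC·DC·B·BA
    A ↦ DC
    B ↦ A
    C ↦ BA
    D ↦ B

A->DC, B->A, C->BA, D->B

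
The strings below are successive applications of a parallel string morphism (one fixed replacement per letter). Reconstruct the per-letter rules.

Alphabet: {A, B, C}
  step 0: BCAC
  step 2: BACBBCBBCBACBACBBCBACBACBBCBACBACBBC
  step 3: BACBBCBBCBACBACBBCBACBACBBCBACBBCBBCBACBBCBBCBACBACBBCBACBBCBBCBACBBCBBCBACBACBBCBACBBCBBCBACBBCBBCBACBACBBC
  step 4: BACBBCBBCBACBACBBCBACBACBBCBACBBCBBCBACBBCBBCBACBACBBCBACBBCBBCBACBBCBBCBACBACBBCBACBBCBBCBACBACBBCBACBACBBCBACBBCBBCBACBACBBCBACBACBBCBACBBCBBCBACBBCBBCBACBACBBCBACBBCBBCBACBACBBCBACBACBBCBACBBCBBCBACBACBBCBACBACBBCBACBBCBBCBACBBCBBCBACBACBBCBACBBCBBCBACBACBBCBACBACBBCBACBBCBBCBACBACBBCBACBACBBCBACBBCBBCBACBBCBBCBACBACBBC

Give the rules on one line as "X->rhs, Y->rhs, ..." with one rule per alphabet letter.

  step 3 ⇒ step 4: BACBBCBBCBACBACBBCBACBACBBCBACBBCBBCBACBBCBBCBACBACBBCBACBBCBBCBACBBCBBCBACBACBBCBACBBCBBCBACBBCBBCBACBACBBC ⇒ BAC·BBC·BBC·BAC·BAC·BBC·BAC·BAC·BBC·BAC·BBC·BBC·BAC·BBC·BBC·BAC·BAC·BBC·BAC·BBC·BBC·BAC·BBC·BBC·BAC·BAC·BBC·BAC·BBC·BBC·BAC·BAC·BBC·BAC·BAC·BBC·BAC·BBC·BBC·BAC·BAC·BBC·BAC·BAC·BBC·BAC·BBC·BBC·BAC·BBC·BBC·BAC·BAC·BBC·BAC·BBC·BBC·BAC·BAC·BBC·BAC·BAC·BBC·BAC·BBC·BBC·BAC·BAC·BBC·BAC·BAC·BBC·BAC·BBC·BBC·BAC·BBC·BBC·BAC·BAC·BBC·BAC·BBC·BBC·BAC·BAC·BBC·BAC·BAC·BBC·BAC·BBC·BBC·BAC·BAC·BBC·BAC·BAC·BBC·BAC·BBC·BBC·BAC·BBC·BBC·BAC·BAC·BBC
    A ↦ BBC
    B ↦ BAC
    C ↦ BBC

A->BBC, B->BAC, C->BBC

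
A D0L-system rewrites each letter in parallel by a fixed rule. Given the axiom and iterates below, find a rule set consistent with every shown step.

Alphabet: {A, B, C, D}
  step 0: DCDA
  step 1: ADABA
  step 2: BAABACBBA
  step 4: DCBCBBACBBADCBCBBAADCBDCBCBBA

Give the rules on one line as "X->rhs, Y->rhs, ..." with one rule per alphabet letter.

  step 1 ⇒ step 2: ADABA ⇒ BA·A·BA·CB·BA
    A ↦ BA
    B ↦ CB
    D ↦ A
  step 0 ⇒ step 1: DCDA ⇒ A·D·A·BA
    C ↦ D

A->BA, B->CB, C->D, D->A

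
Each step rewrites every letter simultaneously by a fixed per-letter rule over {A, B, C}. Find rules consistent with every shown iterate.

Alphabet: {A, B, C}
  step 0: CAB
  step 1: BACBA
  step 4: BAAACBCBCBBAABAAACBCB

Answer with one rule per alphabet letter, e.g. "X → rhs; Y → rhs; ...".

A->CB, B->A, C->BA

  step 0 ⇒ step 1: CAB ⇒ BA·CB·A
    A ↦ CB
    B ↦ A
    C ↦ BA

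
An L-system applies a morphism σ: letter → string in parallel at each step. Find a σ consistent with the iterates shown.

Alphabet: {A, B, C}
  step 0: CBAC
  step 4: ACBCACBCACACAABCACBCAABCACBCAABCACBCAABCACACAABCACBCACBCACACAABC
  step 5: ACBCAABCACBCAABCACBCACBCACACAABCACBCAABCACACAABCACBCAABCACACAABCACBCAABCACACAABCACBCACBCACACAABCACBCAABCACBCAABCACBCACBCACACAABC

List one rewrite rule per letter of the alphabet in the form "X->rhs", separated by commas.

  step 4 ⇒ step 5: ACBCACBCACACAABCACBCAABCACBCAABCACBCAABCACACAABCACBCACBCACACAABC ⇒ AC·BC·AA·BC·AC·BC·AA·BC·AC·BC·AC·BC·AC·AC·AA·BC·AC·BC·AA·BC·AC·AC·AA·BC·AC·BC·AA·BC·AC·AC·AA·BC·AC·BC·AA·BC·AC·AC·AA·BC·AC·BC·AC·BC·AC·AC·AA·BC·AC·BC·AA·BC·AC·BC·AA·BC·AC·BC·AC·BC·AC·AC·AA·BC
    A ↦ AC
    B ↦ AA
    C ↦ BC

A->AC, B->AA, C->BC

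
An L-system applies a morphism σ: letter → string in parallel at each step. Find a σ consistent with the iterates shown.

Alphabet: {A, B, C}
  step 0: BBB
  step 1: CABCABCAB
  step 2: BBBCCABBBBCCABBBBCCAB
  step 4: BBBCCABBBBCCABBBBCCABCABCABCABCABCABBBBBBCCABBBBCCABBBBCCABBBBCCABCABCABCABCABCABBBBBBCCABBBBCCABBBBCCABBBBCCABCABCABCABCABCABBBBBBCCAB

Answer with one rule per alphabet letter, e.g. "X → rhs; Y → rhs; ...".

  step 1 ⇒ step 2: CABCABCAB ⇒ BB·BC·CAB·BB·BC·CAB·BB·BC·CAB
    A ↦ BC
    B ↦ CAB
    C ↦ BB

A->BC, B->CAB, C->BB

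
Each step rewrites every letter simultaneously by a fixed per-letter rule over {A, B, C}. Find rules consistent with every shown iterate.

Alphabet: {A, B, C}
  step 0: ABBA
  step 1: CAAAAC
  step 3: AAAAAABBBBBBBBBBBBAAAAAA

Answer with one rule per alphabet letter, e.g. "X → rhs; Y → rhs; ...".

  step 0 ⇒ step 1: ABBA ⇒ C·AA·AA·C
    A ↦ C
    B ↦ AA
    C ↦ BBB  (constrained at step 1)

A->C, B->AA, C->BBB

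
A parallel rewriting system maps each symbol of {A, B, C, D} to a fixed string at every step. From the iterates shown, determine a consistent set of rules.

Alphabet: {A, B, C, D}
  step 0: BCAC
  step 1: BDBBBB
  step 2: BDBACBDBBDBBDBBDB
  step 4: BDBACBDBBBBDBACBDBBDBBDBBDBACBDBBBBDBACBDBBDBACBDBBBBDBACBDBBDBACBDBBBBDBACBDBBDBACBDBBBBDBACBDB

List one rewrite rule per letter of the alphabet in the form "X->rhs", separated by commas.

A->B, B->BDB, C->B, D->AC

  step 1 ⇒ step 2: BDBBBB ⇒ BDB·AC·BDB·BDB·BDB·BDB
    B ↦ BDB
    D ↦ AC
  step 0 ⇒ step 1: BCAC ⇒ BDB·B·B·B
    A ↦ B
  step 0 ⇒ step 1: BCAC ⇒ BDB·B·B·B
    C ↦ B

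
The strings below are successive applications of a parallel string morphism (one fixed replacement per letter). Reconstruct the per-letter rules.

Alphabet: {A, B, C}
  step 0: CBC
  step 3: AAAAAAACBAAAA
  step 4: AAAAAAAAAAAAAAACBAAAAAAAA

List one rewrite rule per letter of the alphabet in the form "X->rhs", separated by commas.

  step 3 ⇒ step 4: AAAAAAACBAAAA ⇒ AA·AA·AA·AA·AA·AA·AA·A·CB·AA·AA·AA·AA
    A ↦ AA
    B ↦ CB
    C ↦ A

A->AA, B->CB, C->A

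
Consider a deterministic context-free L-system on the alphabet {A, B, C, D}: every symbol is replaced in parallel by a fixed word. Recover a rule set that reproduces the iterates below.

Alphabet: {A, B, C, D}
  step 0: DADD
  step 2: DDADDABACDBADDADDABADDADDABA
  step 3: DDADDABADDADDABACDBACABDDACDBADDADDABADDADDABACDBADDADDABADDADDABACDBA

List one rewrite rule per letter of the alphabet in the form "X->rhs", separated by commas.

  step 2 ⇒ step 3: DDADDABACDBADDADDABADDADDABA ⇒ DDA·DDA·BA·DDA·DDA·BA·CD·BA·CAB·DDA·CD·BA·DDA·DDA·BA·DDA·DDA·BA·CD·BA·DDA·DDA·BA·DDA·DDA·BA·CD·BA
    A ↦ BA
    B ↦ CD
    C ↦ CAB
    D ↦ DDA

A->BA, B->CD, C->CAB, D->DDA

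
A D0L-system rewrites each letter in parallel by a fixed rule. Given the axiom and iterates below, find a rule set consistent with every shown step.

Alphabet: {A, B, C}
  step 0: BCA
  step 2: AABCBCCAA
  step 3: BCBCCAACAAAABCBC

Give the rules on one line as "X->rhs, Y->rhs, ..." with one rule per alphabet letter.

  step 2 ⇒ step 3: AABCBCCAA ⇒ BC·BC·C·AA·C·AA·AA·BC·BC
    A ↦ BC
    B ↦ C
    C ↦ AA

A->BC, B->C, C->AA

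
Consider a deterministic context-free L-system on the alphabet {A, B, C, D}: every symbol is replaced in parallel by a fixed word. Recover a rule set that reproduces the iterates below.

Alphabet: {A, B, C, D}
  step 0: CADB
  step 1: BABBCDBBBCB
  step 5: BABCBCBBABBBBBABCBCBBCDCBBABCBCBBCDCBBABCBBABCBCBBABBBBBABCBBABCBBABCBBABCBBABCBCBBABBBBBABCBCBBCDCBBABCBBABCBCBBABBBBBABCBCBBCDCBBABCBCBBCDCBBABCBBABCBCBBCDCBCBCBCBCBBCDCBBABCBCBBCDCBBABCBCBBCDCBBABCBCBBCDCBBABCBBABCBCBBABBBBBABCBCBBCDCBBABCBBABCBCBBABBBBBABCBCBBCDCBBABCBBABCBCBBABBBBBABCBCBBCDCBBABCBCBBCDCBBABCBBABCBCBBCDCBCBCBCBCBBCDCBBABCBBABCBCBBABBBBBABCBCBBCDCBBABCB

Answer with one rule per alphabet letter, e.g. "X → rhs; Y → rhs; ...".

A->BCD, B->CB, C->BAB, D->BBB

  step 0 ⇒ step 1: CADB ⇒ BAB·BCD·BBB·CB
    A ↦ BCD
    B ↦ CB
    C ↦ BAB
    D ↦ BBB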